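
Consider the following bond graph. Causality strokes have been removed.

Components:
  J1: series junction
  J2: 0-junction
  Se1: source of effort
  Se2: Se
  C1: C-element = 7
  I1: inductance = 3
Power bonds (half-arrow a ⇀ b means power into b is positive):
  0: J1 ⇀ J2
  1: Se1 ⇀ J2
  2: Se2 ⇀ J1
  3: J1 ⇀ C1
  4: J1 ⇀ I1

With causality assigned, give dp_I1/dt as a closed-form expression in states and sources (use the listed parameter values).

dp_I1/dt = -E_Se1 + E_Se2 - q_C1/7

bond 1 stroke→J2  (Se1: effort source, stroke at far end)
bond 2 stroke→J1  (Se2: effort source, stroke at far end)
bond 0 stroke→J1  (J2 effort already set via bond 1)
bond 3 stroke→J1  (prefer integral on C1)
bond 4 stroke→I1  (only one flow-in slot at J1)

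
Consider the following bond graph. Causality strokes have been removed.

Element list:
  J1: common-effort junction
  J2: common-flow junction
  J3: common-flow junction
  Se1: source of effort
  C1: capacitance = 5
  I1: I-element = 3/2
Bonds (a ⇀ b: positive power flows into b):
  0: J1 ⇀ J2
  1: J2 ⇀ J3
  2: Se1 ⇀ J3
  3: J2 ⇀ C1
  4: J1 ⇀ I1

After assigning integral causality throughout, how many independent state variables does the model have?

b2 stroke at J3  (Se1: effort source, stroke at far end)
b1 stroke at J2  (J3: last free bond brings flow in)
b3 stroke at J2  (C1 integral (e out))
b0 stroke at J1  (J2: last free bond brings flow in)
b4 stroke at I1  (0-jn J1 has e-setter on 0)

2  (C1, I1 all integral)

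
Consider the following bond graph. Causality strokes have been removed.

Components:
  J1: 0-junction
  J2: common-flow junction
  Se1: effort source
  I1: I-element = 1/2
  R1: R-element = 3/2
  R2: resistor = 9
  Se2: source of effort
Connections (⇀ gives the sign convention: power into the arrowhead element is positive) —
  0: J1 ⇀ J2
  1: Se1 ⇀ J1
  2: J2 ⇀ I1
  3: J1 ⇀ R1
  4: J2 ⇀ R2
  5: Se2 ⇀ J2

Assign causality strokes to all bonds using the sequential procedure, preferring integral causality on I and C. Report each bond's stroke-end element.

b1 →J1  (Se1 (Se) sets effort on bond)
b5 →J2  (Se2 (Se) sets effort on bond)
b0 →J2  (J1: bond 1 brought effort, rest push out)
b3 →R1  (common-e at J1 fixed by 1)
b2 →I1  (I1: I, integral causality)
b4 →J2  (J2: bond 2 brought flow, rest push out)

b0 stroke→J2
b1 stroke→J1
b2 stroke→I1
b3 stroke→R1
b4 stroke→J2
b5 stroke→J2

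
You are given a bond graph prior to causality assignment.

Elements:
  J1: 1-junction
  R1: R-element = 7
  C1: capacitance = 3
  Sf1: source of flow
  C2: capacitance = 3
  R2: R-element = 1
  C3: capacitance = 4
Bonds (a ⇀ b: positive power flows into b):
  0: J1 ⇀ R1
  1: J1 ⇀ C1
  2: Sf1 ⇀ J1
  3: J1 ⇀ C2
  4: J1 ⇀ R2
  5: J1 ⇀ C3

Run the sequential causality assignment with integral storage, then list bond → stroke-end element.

β2 →Sf1  (Sf1 (Sf) sets flow on bond)
β0 →J1  (1-jn J1 has f-setter on 2)
β1 →J1  (common-f at J1 fixed by 2)
β3 →J1  (common-f at J1 fixed by 2)
β4 →J1  (J1: bond 2 brought flow, rest push out)
β5 →J1  (1-jn J1 has f-setter on 2)

bond 0 stroke→J1
bond 1 stroke→J1
bond 2 stroke→Sf1
bond 3 stroke→J1
bond 4 stroke→J1
bond 5 stroke→J1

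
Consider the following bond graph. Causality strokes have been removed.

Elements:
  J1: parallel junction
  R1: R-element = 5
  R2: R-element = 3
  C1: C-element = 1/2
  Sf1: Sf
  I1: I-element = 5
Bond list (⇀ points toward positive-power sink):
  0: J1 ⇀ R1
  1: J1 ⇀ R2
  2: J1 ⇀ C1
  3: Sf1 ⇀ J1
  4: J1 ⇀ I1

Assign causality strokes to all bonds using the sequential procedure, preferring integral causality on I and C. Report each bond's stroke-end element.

β3 stroke at Sf1  (Sf1: flow source, stroke at near end)
β2 stroke at J1  (C1 outputs effort q/C1)
β0 stroke at R1  (J1 effort already set via bond 2)
β1 stroke at R2  (J1: bond 2 brought effort, rest push out)
β4 stroke at I1  (J1 effort already set via bond 2)

bond 0 stroke at R1
bond 1 stroke at R2
bond 2 stroke at J1
bond 3 stroke at Sf1
bond 4 stroke at I1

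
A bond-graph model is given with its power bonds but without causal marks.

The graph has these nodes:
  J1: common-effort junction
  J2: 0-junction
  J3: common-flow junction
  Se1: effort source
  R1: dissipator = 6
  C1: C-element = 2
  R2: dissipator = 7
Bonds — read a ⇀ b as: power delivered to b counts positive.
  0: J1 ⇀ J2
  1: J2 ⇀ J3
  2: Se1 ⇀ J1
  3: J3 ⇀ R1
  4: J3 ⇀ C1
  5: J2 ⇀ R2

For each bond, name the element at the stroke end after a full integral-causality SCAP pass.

bond 2 stroke→J1  (Se1: effort source, stroke at far end)
bond 0 stroke→J2  (0-jn J1 has e-setter on 2)
bond 1 stroke→J3  (J2 effort already set via bond 0)
bond 5 stroke→R2  (common-e at J2 fixed by 0)
bond 4 stroke→J3  (C1: C, integral causality)
bond 3 stroke→R1  (J3 needs exactly one f-in)

bond 0 →J2
bond 1 →J3
bond 2 →J1
bond 3 →R1
bond 4 →J3
bond 5 →R2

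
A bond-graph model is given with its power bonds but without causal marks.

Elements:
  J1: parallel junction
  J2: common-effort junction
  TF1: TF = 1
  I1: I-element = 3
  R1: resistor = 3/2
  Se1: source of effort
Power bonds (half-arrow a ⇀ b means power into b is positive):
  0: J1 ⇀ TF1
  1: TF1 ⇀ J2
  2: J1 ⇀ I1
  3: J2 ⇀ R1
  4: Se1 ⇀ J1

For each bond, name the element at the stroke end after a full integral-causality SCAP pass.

bond 4 stroke at J1  (Se1 fixes effort; stroke away)
bond 0 stroke at TF1  (J1 effort already set via bond 4)
bond 2 stroke at I1  (J1 effort already set via bond 4)
bond 1 stroke at J2  (TF TF1: opposite of bond 0)
bond 3 stroke at R1  (J2 effort already set via bond 1)

#0 |TF1
#1 |J2
#2 |I1
#3 |R1
#4 |J1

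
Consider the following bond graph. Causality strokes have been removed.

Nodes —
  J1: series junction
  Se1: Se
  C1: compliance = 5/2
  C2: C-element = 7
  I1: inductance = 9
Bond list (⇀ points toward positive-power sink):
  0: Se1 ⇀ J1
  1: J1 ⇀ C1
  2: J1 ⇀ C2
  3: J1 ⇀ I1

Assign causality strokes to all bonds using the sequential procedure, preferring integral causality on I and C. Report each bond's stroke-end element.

b0 stroke at J1  (Se1 fixes effort; stroke away)
b1 stroke at J1  (C1: C, integral causality)
b2 stroke at J1  (C2 integral (e out))
b3 stroke at I1  (J1: last free bond brings flow in)

#0 stroke at J1
#1 stroke at J1
#2 stroke at J1
#3 stroke at I1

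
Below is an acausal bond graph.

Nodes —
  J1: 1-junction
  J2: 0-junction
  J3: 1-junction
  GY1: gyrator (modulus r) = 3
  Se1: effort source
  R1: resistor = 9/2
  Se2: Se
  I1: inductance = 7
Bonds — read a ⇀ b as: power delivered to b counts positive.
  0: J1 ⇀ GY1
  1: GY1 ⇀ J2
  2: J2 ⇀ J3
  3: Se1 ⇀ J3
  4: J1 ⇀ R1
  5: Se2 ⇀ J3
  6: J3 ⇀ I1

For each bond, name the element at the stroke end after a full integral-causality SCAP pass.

b3 |J3  (Se1 fixes effort; stroke away)
b5 |J3  (Se2 fixes effort; stroke away)
b6 |I1  (prefer integral on I1)
b2 |J3  (1-jn J3 has f-setter on 6)
b1 |J2  (J2 needs exactly one e-in)
b0 |J1  (through GY1, causality inverts; strokes same side of GY1)
b4 |R1  (closing 1-jn rule on J1)

bond 0 stroke at J1
bond 1 stroke at J2
bond 2 stroke at J3
bond 3 stroke at J3
bond 4 stroke at R1
bond 5 stroke at J3
bond 6 stroke at I1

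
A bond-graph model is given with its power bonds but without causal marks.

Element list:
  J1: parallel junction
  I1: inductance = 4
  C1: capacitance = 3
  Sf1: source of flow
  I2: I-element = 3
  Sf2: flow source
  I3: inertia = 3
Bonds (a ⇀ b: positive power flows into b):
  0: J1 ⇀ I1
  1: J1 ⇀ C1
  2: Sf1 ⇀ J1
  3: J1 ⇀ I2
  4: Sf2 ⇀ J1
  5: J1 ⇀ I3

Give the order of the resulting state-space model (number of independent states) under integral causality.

4  (C1, I1, I2, I3 all integral)

#2 |Sf1  (source Sf1 imposes f)
#4 |Sf2  (source Sf2 imposes f)
#0 |I1  (prefer integral on I1)
#1 |J1  (C1: C, integral causality)
#3 |I2  (0-jn J1 has e-setter on 1)
#5 |I3  (0-jn J1 has e-setter on 1)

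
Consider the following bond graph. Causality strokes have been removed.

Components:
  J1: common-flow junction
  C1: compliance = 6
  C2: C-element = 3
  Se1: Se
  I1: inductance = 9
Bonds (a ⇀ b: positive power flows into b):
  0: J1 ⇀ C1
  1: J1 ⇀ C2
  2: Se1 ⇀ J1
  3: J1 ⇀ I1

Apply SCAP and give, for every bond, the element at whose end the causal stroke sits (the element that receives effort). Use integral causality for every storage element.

b2 stroke at J1  (Se1 (Se) sets effort on bond)
b0 stroke at J1  (prefer integral on C1)
b1 stroke at J1  (C2: C, integral causality)
b3 stroke at I1  (J1: last free bond brings flow in)

β0 |J1
β1 |J1
β2 |J1
β3 |I1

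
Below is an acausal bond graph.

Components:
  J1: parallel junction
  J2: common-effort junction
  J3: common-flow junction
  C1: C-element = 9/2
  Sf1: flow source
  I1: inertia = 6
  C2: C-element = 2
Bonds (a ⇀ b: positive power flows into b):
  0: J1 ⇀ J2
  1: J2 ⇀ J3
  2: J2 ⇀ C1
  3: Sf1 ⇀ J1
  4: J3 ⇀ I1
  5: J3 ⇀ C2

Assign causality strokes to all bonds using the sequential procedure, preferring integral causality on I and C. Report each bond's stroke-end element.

#0 →J1
#1 →J3
#2 →J2
#3 →Sf1
#4 →I1
#5 →J3

bond 3 stroke at Sf1  (Sf1 fixes flow; stroke at Sf1)
bond 0 stroke at J1  (J1 needs exactly one e-in)
bond 2 stroke at J2  (C1 integral (e out))
bond 1 stroke at J3  (0-jn J2 has e-setter on 2)
bond 4 stroke at I1  (I1 integral (f out))
bond 5 stroke at J3  (J3 flow already set via bond 4)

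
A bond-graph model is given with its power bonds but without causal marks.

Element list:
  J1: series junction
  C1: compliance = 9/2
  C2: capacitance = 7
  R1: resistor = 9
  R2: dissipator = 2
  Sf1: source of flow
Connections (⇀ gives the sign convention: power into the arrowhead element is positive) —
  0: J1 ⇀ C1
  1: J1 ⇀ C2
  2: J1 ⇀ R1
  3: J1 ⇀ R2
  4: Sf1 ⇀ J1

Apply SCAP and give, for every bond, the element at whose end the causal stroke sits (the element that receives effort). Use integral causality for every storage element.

bond 4 |Sf1  (Sf1 fixes flow; stroke at Sf1)
bond 0 |J1  (common-f at J1 fixed by 4)
bond 1 |J1  (J1 flow already set via bond 4)
bond 2 |J1  (common-f at J1 fixed by 4)
bond 3 |J1  (J1 flow already set via bond 4)

β0 stroke at J1
β1 stroke at J1
β2 stroke at J1
β3 stroke at J1
β4 stroke at Sf1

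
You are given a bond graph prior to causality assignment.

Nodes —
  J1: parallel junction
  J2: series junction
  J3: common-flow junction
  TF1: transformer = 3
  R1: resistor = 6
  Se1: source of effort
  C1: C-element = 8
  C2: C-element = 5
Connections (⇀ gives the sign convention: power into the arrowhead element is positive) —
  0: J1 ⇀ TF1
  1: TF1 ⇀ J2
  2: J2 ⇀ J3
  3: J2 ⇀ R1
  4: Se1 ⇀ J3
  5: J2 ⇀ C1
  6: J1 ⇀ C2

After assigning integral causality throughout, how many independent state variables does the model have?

#4 stroke at J3  (source Se1 imposes e)
#2 stroke at J2  (only one flow-in slot at J3)
#5 stroke at J2  (C1: C, integral causality)
#6 stroke at J1  (C2 outputs effort q/C2)
#0 stroke at TF1  (J1 effort already set via bond 6)
#1 stroke at J2  (through TF1, causality passes straight; one stroke at TF1)
#3 stroke at R1  (only one flow-in slot at J2)

2  (C1, C2 all integral)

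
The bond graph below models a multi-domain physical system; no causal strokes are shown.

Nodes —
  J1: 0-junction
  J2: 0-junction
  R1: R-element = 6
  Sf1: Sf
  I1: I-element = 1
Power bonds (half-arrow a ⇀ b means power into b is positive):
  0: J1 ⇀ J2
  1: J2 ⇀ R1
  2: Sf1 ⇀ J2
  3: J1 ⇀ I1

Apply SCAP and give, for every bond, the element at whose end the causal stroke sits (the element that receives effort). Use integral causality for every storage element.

#2 |Sf1  (source Sf1 imposes f)
#3 |I1  (I1 outputs flow p/I1)
#0 |J1  (closing 0-jn rule on J1)
#1 |J2  (J2: last free bond brings effort in)

b0 stroke→J1
b1 stroke→J2
b2 stroke→Sf1
b3 stroke→I1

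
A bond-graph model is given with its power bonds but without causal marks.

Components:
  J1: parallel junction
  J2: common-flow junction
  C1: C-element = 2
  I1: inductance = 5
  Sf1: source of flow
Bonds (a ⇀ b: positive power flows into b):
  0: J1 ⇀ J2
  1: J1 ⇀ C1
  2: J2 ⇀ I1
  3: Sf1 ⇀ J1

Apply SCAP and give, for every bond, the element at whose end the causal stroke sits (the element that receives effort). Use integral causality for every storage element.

β3 |Sf1  (Sf1 fixes flow; stroke at Sf1)
β1 |J1  (C1 integral (e out))
β0 |J2  (J1: bond 1 brought effort, rest push out)
β2 |I1  (closing 1-jn rule on J2)

b0 stroke at J2
b1 stroke at J1
b2 stroke at I1
b3 stroke at Sf1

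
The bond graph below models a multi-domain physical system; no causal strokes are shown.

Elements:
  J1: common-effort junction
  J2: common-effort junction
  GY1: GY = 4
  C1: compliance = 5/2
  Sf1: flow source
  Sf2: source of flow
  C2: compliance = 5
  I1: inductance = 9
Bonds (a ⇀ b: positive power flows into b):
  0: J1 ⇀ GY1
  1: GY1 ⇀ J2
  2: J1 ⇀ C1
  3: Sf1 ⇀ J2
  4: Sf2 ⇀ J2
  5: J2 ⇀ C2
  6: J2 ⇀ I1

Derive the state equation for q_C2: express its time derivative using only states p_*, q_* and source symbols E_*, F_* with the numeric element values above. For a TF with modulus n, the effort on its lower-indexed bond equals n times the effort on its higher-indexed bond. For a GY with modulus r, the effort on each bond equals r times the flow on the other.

dq_C2/dt = F_Sf1 + F_Sf2 - p_I1/9 + q_C1/10

β3 |Sf1  (Sf1 (Sf) sets flow on bond)
β4 |Sf2  (source Sf2 imposes f)
β2 |J1  (C1: C, integral causality)
β0 |GY1  (J1 effort already set via bond 2)
β1 |GY1  (through GY1, causality inverts; strokes same side of GY1)
β5 |J2  (prefer integral on C2)
β6 |I1  (0-jn J2 has e-setter on 5)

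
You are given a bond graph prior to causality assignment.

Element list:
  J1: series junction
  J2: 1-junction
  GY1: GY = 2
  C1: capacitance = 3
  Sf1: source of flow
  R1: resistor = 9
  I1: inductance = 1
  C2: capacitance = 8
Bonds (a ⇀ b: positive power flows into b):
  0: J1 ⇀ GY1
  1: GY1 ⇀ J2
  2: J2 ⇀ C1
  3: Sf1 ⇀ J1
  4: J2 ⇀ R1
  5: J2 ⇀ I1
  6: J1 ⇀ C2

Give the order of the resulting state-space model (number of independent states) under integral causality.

b3 stroke→Sf1  (source Sf1 imposes f)
b0 stroke→J1  (J1: bond 3 brought flow, rest push out)
b6 stroke→J1  (1-jn J1 has f-setter on 3)
b1 stroke→J2  (GY1: gyrator matches bond 0)
b2 stroke→J2  (C1 outputs effort q/C1)
b5 stroke→I1  (I1 integral (f out))
b4 stroke→J2  (1-jn J2 has f-setter on 5)

3  (C1, C2, I1 all integral)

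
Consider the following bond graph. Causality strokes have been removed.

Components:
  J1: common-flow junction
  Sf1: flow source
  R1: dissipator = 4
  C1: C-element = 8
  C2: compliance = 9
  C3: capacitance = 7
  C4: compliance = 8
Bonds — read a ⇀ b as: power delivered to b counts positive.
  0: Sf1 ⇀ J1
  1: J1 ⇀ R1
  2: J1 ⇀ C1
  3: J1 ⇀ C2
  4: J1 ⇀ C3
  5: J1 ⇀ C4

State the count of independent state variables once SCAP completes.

4  (C1, C2, C3, C4 all integral)

#0 stroke→Sf1  (Sf1: flow source, stroke at near end)
#1 stroke→J1  (J1: bond 0 brought flow, rest push out)
#2 stroke→J1  (J1 flow already set via bond 0)
#3 stroke→J1  (J1 flow already set via bond 0)
#4 stroke→J1  (common-f at J1 fixed by 0)
#5 stroke→J1  (common-f at J1 fixed by 0)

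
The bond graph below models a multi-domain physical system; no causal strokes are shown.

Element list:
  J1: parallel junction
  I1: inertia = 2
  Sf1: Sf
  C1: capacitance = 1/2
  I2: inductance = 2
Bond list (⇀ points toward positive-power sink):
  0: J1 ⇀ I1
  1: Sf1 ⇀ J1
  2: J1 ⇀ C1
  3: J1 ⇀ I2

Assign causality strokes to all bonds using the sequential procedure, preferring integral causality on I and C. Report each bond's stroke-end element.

#0 stroke→I1
#1 stroke→Sf1
#2 stroke→J1
#3 stroke→I2

#1 stroke→Sf1  (source Sf1 imposes f)
#0 stroke→I1  (I1 outputs flow p/I1)
#2 stroke→J1  (prefer integral on C1)
#3 stroke→I2  (common-e at J1 fixed by 2)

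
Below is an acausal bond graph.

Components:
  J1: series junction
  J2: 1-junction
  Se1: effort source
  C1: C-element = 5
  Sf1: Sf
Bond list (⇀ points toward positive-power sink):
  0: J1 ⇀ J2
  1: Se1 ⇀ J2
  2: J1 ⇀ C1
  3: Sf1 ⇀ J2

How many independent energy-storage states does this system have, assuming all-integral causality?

bond 1 |J2  (Se1: effort source, stroke at far end)
bond 3 |Sf1  (Sf1: flow source, stroke at near end)
bond 0 |J2  (J2: bond 3 brought flow, rest push out)
bond 2 |J1  (J1: bond 0 brought flow, rest push out)

1  (C1 all integral)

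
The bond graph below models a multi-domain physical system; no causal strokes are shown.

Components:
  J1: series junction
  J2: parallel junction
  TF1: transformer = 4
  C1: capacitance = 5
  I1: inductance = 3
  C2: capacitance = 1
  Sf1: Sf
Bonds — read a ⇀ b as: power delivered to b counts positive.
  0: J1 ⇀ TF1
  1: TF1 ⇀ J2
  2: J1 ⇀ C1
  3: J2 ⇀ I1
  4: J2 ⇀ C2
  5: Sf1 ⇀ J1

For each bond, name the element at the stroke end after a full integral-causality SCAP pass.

bond 0 |J1
bond 1 |TF1
bond 2 |J1
bond 3 |I1
bond 4 |J2
bond 5 |Sf1

#5 |Sf1  (Sf1 fixes flow; stroke at Sf1)
#0 |J1  (J1: bond 5 brought flow, rest push out)
#2 |J1  (J1 flow already set via bond 5)
#1 |TF1  (through TF1, causality passes straight; one stroke at TF1)
#3 |I1  (I1 integral (f out))
#4 |J2  (J2: last free bond brings effort in)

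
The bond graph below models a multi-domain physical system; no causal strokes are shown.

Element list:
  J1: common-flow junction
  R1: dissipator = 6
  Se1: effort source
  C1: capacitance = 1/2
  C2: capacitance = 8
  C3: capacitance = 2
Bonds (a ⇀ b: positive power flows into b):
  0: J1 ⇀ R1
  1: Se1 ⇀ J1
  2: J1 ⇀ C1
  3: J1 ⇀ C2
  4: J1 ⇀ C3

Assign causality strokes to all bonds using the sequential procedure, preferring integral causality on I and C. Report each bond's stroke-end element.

b1 →J1  (Se1: effort source, stroke at far end)
b2 →J1  (C1 outputs effort q/C1)
b3 →J1  (C2 outputs effort q/C2)
b4 →J1  (C3 integral (e out))
b0 →R1  (J1 needs exactly one f-in)

β0 |R1
β1 |J1
β2 |J1
β3 |J1
β4 |J1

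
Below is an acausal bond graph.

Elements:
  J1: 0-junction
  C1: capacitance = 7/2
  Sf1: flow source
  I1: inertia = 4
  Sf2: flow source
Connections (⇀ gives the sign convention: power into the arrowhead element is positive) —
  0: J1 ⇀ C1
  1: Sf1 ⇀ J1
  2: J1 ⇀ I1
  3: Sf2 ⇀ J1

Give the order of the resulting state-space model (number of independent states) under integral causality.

2  (C1, I1 all integral)

#1 stroke at Sf1  (Sf1: flow source, stroke at near end)
#3 stroke at Sf2  (Sf2 (Sf) sets flow on bond)
#0 stroke at J1  (C1 outputs effort q/C1)
#2 stroke at I1  (J1: bond 0 brought effort, rest push out)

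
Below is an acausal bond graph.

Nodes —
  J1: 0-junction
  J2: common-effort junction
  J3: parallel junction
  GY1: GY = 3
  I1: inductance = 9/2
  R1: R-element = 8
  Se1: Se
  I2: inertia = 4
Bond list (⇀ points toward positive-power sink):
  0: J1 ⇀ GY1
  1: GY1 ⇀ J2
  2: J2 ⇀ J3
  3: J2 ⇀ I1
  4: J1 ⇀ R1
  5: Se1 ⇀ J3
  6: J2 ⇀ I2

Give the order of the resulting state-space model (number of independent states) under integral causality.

bond 5 →J3  (Se1: effort source, stroke at far end)
bond 2 →J2  (J3 effort already set via bond 5)
bond 1 →GY1  (J2 effort already set via bond 2)
bond 3 →I1  (J2 effort already set via bond 2)
bond 6 →I2  (J2: bond 2 brought effort, rest push out)
bond 0 →GY1  (GY GY1: same side as bond 1)
bond 4 →J1  (J1: last free bond brings effort in)

2  (I1, I2 all integral)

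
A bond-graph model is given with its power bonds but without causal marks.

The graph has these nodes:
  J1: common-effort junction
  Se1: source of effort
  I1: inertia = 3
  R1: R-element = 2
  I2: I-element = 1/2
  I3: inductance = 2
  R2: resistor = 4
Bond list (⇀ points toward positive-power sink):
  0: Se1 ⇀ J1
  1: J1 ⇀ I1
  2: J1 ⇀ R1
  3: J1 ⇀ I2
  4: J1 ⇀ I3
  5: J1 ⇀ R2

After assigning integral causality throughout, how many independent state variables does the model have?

β0 →J1  (Se1 (Se) sets effort on bond)
β1 →I1  (0-jn J1 has e-setter on 0)
β2 →R1  (common-e at J1 fixed by 0)
β3 →I2  (0-jn J1 has e-setter on 0)
β4 →I3  (J1: bond 0 brought effort, rest push out)
β5 →R2  (J1: bond 0 brought effort, rest push out)

3  (I1, I2, I3 all integral)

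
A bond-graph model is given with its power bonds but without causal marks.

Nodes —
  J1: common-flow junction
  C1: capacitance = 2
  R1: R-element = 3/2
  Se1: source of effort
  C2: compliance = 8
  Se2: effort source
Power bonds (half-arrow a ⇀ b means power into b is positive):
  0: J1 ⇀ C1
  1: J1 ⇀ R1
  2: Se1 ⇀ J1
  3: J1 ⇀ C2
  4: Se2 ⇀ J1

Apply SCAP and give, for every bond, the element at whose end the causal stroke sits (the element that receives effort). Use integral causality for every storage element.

#0 stroke→J1
#1 stroke→R1
#2 stroke→J1
#3 stroke→J1
#4 stroke→J1

β2 stroke→J1  (Se1: effort source, stroke at far end)
β4 stroke→J1  (Se2 (Se) sets effort on bond)
β0 stroke→J1  (C1: C, integral causality)
β3 stroke→J1  (C2 integral (e out))
β1 stroke→R1  (J1 needs exactly one f-in)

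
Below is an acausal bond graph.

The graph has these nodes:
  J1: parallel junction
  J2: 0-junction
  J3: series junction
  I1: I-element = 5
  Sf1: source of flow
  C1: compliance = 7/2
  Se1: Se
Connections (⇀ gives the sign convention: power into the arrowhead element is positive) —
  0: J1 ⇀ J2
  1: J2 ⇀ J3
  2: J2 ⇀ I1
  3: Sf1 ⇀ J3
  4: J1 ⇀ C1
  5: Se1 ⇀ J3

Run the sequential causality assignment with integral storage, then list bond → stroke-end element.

β0 stroke at J2
β1 stroke at J3
β2 stroke at I1
β3 stroke at Sf1
β4 stroke at J1
β5 stroke at J3

bond 3 →Sf1  (Sf1 (Sf) sets flow on bond)
bond 5 →J3  (source Se1 imposes e)
bond 1 →J3  (1-jn J3 has f-setter on 3)
bond 2 →I1  (I1 outputs flow p/I1)
bond 0 →J2  (only one effort-in slot at J2)
bond 4 →J1  (only one effort-in slot at J1)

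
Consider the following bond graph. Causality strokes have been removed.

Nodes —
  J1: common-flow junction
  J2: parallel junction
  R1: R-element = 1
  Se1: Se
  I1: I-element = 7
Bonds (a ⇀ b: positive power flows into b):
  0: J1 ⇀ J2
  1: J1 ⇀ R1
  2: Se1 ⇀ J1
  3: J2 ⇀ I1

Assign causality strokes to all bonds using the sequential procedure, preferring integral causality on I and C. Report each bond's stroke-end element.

#2 |J1  (source Se1 imposes e)
#3 |I1  (I1 outputs flow p/I1)
#0 |J2  (J2 needs exactly one e-in)
#1 |J1  (J1 flow already set via bond 0)

b0 stroke→J2
b1 stroke→J1
b2 stroke→J1
b3 stroke→I1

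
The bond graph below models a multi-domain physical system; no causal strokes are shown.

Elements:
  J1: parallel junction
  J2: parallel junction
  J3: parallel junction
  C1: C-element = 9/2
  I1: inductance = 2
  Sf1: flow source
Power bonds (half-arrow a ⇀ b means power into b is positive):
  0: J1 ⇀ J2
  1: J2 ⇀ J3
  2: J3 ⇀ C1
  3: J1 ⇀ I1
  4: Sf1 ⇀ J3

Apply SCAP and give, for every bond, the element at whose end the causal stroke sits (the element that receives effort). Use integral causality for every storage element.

#0 →J1
#1 →J2
#2 →J3
#3 →I1
#4 →Sf1

β4 stroke at Sf1  (source Sf1 imposes f)
β2 stroke at J3  (C1 outputs effort q/C1)
β1 stroke at J2  (common-e at J3 fixed by 2)
β0 stroke at J1  (common-e at J2 fixed by 1)
β3 stroke at I1  (J1 effort already set via bond 0)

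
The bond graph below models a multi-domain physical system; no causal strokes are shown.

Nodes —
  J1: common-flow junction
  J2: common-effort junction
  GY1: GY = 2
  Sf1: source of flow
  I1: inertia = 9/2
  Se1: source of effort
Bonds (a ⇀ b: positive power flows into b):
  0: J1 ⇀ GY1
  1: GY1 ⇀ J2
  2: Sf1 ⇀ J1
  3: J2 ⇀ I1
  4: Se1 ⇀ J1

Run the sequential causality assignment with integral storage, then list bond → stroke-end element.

bond 0 stroke at J1
bond 1 stroke at J2
bond 2 stroke at Sf1
bond 3 stroke at I1
bond 4 stroke at J1

#2 →Sf1  (Sf1 fixes flow; stroke at Sf1)
#4 →J1  (Se1: effort source, stroke at far end)
#0 →J1  (J1 flow already set via bond 2)
#1 →J2  (GY GY1: same side as bond 0)
#3 →I1  (common-e at J2 fixed by 1)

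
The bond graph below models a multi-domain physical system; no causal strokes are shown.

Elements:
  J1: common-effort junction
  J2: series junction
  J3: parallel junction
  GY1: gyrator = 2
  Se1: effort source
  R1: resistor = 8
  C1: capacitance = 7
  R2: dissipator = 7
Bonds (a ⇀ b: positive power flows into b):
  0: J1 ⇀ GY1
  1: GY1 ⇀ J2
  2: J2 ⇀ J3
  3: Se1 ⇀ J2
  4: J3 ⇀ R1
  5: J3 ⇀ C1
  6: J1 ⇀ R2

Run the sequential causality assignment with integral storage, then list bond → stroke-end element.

bond 3 |J2  (source Se1 imposes e)
bond 5 |J3  (C1 outputs effort q/C1)
bond 2 |J2  (0-jn J3 has e-setter on 5)
bond 4 |R1  (common-e at J3 fixed by 5)
bond 1 |GY1  (closing 1-jn rule on J2)
bond 0 |GY1  (GY1: gyrator matches bond 1)
bond 6 |J1  (only one effort-in slot at J1)

#0 stroke→GY1
#1 stroke→GY1
#2 stroke→J2
#3 stroke→J2
#4 stroke→R1
#5 stroke→J3
#6 stroke→J1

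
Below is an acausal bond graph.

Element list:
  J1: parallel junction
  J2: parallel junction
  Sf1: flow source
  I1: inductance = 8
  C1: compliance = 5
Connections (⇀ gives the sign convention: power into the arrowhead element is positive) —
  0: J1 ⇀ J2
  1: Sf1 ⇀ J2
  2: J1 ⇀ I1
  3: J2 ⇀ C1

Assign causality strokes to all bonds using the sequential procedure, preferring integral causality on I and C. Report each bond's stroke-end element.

β0 →J1
β1 →Sf1
β2 →I1
β3 →J2

#1 →Sf1  (Sf1: flow source, stroke at near end)
#2 →I1  (I1: I, integral causality)
#0 →J1  (only one effort-in slot at J1)
#3 →J2  (J2: last free bond brings effort in)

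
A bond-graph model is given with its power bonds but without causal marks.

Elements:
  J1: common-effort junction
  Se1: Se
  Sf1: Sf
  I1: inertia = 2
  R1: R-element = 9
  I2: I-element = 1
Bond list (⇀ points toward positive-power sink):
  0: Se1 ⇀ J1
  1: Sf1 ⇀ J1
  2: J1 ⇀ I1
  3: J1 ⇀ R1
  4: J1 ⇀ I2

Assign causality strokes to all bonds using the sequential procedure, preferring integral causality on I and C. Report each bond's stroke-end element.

b0 stroke at J1
b1 stroke at Sf1
b2 stroke at I1
b3 stroke at R1
b4 stroke at I2

β0 stroke→J1  (source Se1 imposes e)
β1 stroke→Sf1  (Sf1 fixes flow; stroke at Sf1)
β2 stroke→I1  (J1 effort already set via bond 0)
β3 stroke→R1  (J1 effort already set via bond 0)
β4 stroke→I2  (0-jn J1 has e-setter on 0)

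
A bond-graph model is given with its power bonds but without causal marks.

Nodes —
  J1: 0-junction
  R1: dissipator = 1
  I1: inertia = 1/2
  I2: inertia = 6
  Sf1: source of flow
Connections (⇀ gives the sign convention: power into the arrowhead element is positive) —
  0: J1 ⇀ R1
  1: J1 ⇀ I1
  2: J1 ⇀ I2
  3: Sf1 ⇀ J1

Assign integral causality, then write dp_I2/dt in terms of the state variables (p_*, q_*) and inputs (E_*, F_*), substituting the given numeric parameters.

dp_I2/dt = F_Sf1 - 2*p_I1 - p_I2/6

#3 stroke→Sf1  (source Sf1 imposes f)
#1 stroke→I1  (prefer integral on I1)
#2 stroke→I2  (I2 outputs flow p/I2)
#0 stroke→J1  (J1 needs exactly one e-in)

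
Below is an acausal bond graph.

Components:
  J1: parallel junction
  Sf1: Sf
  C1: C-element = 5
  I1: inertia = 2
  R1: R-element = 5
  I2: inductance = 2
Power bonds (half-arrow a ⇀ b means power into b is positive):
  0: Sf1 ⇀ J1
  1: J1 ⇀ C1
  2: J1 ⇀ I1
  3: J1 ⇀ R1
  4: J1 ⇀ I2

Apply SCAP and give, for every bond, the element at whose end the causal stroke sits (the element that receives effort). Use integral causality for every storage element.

β0 stroke→Sf1
β1 stroke→J1
β2 stroke→I1
β3 stroke→R1
β4 stroke→I2

#0 stroke→Sf1  (Sf1 (Sf) sets flow on bond)
#1 stroke→J1  (C1 outputs effort q/C1)
#2 stroke→I1  (J1 effort already set via bond 1)
#3 stroke→R1  (common-e at J1 fixed by 1)
#4 stroke→I2  (0-jn J1 has e-setter on 1)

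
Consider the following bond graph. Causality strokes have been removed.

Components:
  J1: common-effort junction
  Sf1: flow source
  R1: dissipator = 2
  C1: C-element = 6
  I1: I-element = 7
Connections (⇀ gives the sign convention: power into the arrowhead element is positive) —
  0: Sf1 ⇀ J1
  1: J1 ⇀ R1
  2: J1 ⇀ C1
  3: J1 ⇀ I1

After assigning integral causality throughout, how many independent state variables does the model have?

2  (C1, I1 all integral)

#0 stroke at Sf1  (source Sf1 imposes f)
#2 stroke at J1  (prefer integral on C1)
#1 stroke at R1  (common-e at J1 fixed by 2)
#3 stroke at I1  (J1 effort already set via bond 2)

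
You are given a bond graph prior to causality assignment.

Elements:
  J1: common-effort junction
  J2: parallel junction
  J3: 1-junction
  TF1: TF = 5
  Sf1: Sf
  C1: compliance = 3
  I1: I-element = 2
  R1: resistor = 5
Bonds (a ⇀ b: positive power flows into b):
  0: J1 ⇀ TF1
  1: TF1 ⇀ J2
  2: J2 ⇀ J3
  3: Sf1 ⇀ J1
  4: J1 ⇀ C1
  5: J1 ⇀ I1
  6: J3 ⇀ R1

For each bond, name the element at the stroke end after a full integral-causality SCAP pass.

b0 stroke→TF1
b1 stroke→J2
b2 stroke→J3
b3 stroke→Sf1
b4 stroke→J1
b5 stroke→I1
b6 stroke→R1

#3 stroke at Sf1  (source Sf1 imposes f)
#4 stroke at J1  (C1 integral (e out))
#0 stroke at TF1  (0-jn J1 has e-setter on 4)
#5 stroke at I1  (J1 effort already set via bond 4)
#1 stroke at J2  (through TF1, causality passes straight; one stroke at TF1)
#2 stroke at J3  (common-e at J2 fixed by 1)
#6 stroke at R1  (J3: last free bond brings flow in)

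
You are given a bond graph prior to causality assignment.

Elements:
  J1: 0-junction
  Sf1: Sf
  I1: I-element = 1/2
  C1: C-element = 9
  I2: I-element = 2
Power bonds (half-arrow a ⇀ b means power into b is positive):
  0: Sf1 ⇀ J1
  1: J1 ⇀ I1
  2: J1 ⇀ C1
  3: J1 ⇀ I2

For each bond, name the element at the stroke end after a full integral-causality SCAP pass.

bond 0 |Sf1
bond 1 |I1
bond 2 |J1
bond 3 |I2

b0 |Sf1  (Sf1: flow source, stroke at near end)
b1 |I1  (I1 outputs flow p/I1)
b2 |J1  (C1: C, integral causality)
b3 |I2  (J1 effort already set via bond 2)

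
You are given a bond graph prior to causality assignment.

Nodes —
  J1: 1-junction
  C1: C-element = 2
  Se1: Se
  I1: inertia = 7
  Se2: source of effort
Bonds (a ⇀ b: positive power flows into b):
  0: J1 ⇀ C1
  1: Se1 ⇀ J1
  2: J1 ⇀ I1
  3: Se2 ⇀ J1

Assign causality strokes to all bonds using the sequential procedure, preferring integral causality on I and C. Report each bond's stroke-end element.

β0 stroke→J1
β1 stroke→J1
β2 stroke→I1
β3 stroke→J1

bond 1 →J1  (Se1: effort source, stroke at far end)
bond 3 →J1  (Se2: effort source, stroke at far end)
bond 0 →J1  (C1: C, integral causality)
bond 2 →I1  (J1: last free bond brings flow in)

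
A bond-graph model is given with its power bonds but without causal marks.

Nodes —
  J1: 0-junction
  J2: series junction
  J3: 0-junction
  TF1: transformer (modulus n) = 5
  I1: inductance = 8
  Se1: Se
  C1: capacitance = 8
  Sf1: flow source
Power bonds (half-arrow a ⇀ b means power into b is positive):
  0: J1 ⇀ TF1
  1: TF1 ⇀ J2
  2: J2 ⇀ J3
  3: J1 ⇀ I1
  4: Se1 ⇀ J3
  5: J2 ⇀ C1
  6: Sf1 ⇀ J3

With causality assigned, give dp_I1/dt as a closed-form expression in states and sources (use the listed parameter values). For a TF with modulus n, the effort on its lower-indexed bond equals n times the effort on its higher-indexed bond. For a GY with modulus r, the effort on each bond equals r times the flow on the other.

β4 stroke→J3  (source Se1 imposes e)
β6 stroke→Sf1  (Sf1 (Sf) sets flow on bond)
β2 stroke→J2  (common-e at J3 fixed by 4)
β3 stroke→I1  (prefer integral on I1)
β0 stroke→J1  (J1: last free bond brings effort in)
β1 stroke→TF1  (TF TF1: opposite of bond 0)
β5 stroke→J2  (1-jn J2 has f-setter on 1)

dp_I1/dt = 5*E_Se1 + 5*q_C1/8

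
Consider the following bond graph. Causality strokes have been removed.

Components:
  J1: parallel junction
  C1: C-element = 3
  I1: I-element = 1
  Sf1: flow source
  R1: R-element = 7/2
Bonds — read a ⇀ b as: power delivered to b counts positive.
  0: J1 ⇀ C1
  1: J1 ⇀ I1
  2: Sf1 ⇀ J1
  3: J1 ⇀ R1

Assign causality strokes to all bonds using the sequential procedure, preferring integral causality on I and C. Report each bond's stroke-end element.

b2 stroke at Sf1  (Sf1 (Sf) sets flow on bond)
b0 stroke at J1  (C1 integral (e out))
b1 stroke at I1  (0-jn J1 has e-setter on 0)
b3 stroke at R1  (J1: bond 0 brought effort, rest push out)

#0 |J1
#1 |I1
#2 |Sf1
#3 |R1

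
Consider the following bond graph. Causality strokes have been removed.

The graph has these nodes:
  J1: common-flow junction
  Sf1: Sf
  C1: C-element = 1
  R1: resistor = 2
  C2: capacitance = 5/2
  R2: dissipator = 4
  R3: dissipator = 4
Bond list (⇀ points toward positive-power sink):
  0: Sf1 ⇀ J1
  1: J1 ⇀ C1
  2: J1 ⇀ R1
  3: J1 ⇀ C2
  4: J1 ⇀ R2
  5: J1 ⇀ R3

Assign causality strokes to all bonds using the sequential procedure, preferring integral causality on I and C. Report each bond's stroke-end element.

β0 stroke→Sf1
β1 stroke→J1
β2 stroke→J1
β3 stroke→J1
β4 stroke→J1
β5 stroke→J1

β0 stroke→Sf1  (source Sf1 imposes f)
β1 stroke→J1  (1-jn J1 has f-setter on 0)
β2 stroke→J1  (J1 flow already set via bond 0)
β3 stroke→J1  (J1 flow already set via bond 0)
β4 stroke→J1  (1-jn J1 has f-setter on 0)
β5 stroke→J1  (1-jn J1 has f-setter on 0)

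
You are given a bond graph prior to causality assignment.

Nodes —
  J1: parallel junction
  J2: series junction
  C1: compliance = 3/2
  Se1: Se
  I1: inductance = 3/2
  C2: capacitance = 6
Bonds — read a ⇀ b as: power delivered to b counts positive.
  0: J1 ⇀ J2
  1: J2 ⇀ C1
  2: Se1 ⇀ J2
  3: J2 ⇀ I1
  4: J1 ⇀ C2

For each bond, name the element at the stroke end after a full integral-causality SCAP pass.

bond 2 |J2  (Se1 (Se) sets effort on bond)
bond 1 |J2  (prefer integral on C1)
bond 3 |I1  (I1: I, integral causality)
bond 0 |J2  (J2 flow already set via bond 3)
bond 4 |J1  (only one effort-in slot at J1)

bond 0 stroke→J2
bond 1 stroke→J2
bond 2 stroke→J2
bond 3 stroke→I1
bond 4 stroke→J1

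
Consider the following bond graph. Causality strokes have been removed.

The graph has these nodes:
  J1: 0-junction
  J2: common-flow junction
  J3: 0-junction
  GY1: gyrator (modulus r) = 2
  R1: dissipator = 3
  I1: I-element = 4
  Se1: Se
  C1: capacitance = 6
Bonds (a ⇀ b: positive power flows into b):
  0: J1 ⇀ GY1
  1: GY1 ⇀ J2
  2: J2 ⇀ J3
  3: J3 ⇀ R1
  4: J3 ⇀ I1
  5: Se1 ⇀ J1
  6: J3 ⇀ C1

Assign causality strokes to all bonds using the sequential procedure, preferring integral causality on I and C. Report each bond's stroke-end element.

b5 |J1  (Se1: effort source, stroke at far end)
b0 |GY1  (common-e at J1 fixed by 5)
b1 |GY1  (through GY1, causality inverts; strokes same side of GY1)
b2 |J2  (common-f at J2 fixed by 1)
b4 |I1  (prefer integral on I1)
b6 |J3  (C1 integral (e out))
b3 |R1  (0-jn J3 has e-setter on 6)

bond 0 →GY1
bond 1 →GY1
bond 2 →J2
bond 3 →R1
bond 4 →I1
bond 5 →J1
bond 6 →J3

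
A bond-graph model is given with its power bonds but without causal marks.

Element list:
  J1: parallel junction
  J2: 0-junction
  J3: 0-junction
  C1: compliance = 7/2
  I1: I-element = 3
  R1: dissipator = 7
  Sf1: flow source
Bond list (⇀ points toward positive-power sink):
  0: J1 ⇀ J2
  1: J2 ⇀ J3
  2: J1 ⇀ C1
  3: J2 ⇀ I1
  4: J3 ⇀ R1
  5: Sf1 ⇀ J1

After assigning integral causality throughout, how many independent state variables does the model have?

#5 →Sf1  (Sf1: flow source, stroke at near end)
#2 →J1  (C1: C, integral causality)
#0 →J2  (J1 effort already set via bond 2)
#1 →J3  (J2: bond 0 brought effort, rest push out)
#3 →I1  (J2: bond 0 brought effort, rest push out)
#4 →R1  (0-jn J3 has e-setter on 1)

2  (C1, I1 all integral)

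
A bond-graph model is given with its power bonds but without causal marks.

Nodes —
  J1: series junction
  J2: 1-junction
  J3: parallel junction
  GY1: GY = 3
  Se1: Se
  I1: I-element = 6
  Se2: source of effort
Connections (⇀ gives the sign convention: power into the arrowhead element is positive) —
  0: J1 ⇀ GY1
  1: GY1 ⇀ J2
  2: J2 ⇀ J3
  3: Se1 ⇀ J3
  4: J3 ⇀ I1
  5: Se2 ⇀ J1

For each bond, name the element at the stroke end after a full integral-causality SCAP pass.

β0 stroke at GY1
β1 stroke at GY1
β2 stroke at J2
β3 stroke at J3
β4 stroke at I1
β5 stroke at J1

β3 stroke at J3  (Se1 fixes effort; stroke away)
β5 stroke at J1  (Se2: effort source, stroke at far end)
β0 stroke at GY1  (J1 needs exactly one f-in)
β2 stroke at J2  (common-e at J3 fixed by 3)
β4 stroke at I1  (J3 effort already set via bond 3)
β1 stroke at GY1  (GY1: gyrator matches bond 0)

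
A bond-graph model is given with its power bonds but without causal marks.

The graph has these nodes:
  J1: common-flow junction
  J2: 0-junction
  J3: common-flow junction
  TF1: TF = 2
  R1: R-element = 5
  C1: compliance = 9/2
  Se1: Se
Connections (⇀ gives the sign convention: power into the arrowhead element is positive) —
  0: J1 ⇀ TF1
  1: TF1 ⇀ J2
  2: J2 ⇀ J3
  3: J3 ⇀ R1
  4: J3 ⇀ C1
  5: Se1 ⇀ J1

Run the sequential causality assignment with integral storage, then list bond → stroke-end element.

β5 →J1  (Se1 fixes effort; stroke away)
β0 →TF1  (closing 1-jn rule on J1)
β1 →J2  (TF TF1: opposite of bond 0)
β2 →J3  (0-jn J2 has e-setter on 1)
β4 →J3  (C1 outputs effort q/C1)
β3 →R1  (J3: last free bond brings flow in)

β0 stroke→TF1
β1 stroke→J2
β2 stroke→J3
β3 stroke→R1
β4 stroke→J3
β5 stroke→J1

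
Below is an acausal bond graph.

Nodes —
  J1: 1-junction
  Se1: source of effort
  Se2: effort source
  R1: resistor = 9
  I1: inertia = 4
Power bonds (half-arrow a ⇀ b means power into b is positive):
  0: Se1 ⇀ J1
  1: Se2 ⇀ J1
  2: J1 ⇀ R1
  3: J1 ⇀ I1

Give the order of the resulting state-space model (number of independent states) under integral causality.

1  (I1 all integral)

b0 stroke at J1  (Se1 (Se) sets effort on bond)
b1 stroke at J1  (Se2 fixes effort; stroke away)
b3 stroke at I1  (prefer integral on I1)
b2 stroke at J1  (J1 flow already set via bond 3)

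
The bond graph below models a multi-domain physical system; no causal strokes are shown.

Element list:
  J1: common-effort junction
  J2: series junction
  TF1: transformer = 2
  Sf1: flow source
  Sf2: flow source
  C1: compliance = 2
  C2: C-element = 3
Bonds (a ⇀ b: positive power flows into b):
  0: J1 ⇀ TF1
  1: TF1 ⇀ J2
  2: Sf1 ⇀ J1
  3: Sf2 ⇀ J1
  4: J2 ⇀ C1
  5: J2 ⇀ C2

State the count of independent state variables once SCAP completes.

2  (C1, C2 all integral)

b2 stroke→Sf1  (source Sf1 imposes f)
b3 stroke→Sf2  (Sf2 (Sf) sets flow on bond)
b0 stroke→J1  (only one effort-in slot at J1)
b1 stroke→TF1  (TF1 one-in-one-out from 0)
b4 stroke→J2  (J2: bond 1 brought flow, rest push out)
b5 stroke→J2  (common-f at J2 fixed by 1)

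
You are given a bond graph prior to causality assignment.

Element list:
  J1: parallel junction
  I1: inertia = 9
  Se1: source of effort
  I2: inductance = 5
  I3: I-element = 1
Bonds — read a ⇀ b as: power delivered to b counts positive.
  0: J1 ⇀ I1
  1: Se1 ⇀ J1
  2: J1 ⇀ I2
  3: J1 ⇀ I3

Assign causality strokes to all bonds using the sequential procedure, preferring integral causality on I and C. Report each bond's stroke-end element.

b1 stroke→J1  (source Se1 imposes e)
b0 stroke→I1  (J1 effort already set via bond 1)
b2 stroke→I2  (0-jn J1 has e-setter on 1)
b3 stroke→I3  (J1 effort already set via bond 1)

bond 0 stroke→I1
bond 1 stroke→J1
bond 2 stroke→I2
bond 3 stroke→I3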